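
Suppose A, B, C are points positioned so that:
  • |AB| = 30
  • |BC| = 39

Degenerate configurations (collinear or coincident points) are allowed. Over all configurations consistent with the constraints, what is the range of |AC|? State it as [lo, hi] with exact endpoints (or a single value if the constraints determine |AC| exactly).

|AC| ∈ [9, 69]  (≈ [9.0000, 69.0000])

|AB| ∈ {30}
|BC| ∈ {39}
|AC| ∈ [9, 69]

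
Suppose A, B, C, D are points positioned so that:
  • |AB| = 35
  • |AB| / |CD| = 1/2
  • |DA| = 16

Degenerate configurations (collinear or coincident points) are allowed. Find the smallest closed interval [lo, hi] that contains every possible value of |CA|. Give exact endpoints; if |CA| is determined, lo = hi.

|AB| ∈ {35}
|AD| ∈ {16}
|CD| ∈ {70}
|BD| ∈ [19, 51]
|AC| ∈ [54, 86]
|BC| ∈ [19, 121]

|CA| ∈ [54, 86]  (≈ [54.0000, 86.0000])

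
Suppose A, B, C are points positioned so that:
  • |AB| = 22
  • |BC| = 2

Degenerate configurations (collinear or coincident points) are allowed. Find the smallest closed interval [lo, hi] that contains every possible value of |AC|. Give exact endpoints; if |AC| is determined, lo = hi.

|AC| ∈ [20, 24]  (≈ [20.0000, 24.0000])

|AB| ∈ {22}
|BC| ∈ {2}
|AC| ∈ [20, 24]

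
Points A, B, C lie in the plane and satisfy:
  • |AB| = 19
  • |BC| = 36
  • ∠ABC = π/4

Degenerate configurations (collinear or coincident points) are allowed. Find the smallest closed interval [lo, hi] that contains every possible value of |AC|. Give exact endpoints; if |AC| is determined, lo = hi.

|AB| ∈ {19}
|BC| ∈ {36}
|AC| ∈ {√(1657 - 684·√(2))}

|AC| = √(1657 - 684·√(2))  (≈ 26.2617)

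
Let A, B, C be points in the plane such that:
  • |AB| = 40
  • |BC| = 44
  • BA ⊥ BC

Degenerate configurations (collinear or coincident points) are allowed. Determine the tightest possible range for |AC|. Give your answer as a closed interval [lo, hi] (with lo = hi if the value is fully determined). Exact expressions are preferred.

|AC| = 4·√(221)  (≈ 59.4643)

|AB| ∈ {40}
|BC| ∈ {44}
|AC| ∈ {4·√(221)}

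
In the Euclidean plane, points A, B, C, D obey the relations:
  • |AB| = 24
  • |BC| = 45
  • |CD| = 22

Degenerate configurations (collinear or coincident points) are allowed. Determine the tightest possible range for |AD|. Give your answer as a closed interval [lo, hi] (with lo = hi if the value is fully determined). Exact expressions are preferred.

|AD| ∈ [0, 91]  (≈ [0.0000, 91.0000])

|AB| ∈ {24}
|BC| ∈ {45}
|CD| ∈ {22}
|AC| ∈ [21, 69]
|BD| ∈ [23, 67]
|AD| ∈ [0, 91]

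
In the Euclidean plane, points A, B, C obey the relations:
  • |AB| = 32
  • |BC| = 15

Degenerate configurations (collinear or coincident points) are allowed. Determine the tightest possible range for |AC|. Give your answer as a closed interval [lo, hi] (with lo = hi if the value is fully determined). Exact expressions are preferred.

|AB| ∈ {32}
|BC| ∈ {15}
|AC| ∈ [17, 47]

|AC| ∈ [17, 47]  (≈ [17.0000, 47.0000])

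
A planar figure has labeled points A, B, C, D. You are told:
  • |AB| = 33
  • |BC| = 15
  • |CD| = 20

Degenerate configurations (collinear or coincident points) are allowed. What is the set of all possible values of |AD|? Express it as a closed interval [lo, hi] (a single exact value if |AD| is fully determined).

|AB| ∈ {33}
|BC| ∈ {15}
|CD| ∈ {20}
|AC| ∈ [18, 48]
|BD| ∈ [5, 35]
|AD| ∈ [0, 68]

|AD| ∈ [0, 68]  (≈ [0.0000, 68.0000])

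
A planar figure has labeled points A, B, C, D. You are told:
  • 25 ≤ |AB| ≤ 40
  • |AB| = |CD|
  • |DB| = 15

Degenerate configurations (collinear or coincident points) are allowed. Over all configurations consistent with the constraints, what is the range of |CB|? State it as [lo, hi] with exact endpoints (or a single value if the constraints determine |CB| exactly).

|AB| ∈ [25, 40]
|BD| ∈ {15}
|CD| ∈ [25, 40]
|AD| ∈ [10, 55]
|BC| ∈ [10, 55]
|AC| ∈ [0, 95]

|CB| ∈ [10, 55]  (≈ [10.0000, 55.0000])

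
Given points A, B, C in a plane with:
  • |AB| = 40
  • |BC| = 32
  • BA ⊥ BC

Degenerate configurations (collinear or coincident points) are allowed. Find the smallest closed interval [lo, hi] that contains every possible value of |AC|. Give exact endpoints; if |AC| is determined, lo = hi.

|AC| = 8·√(41)  (≈ 51.2250)

|AB| ∈ {40}
|BC| ∈ {32}
|AC| ∈ {8·√(41)}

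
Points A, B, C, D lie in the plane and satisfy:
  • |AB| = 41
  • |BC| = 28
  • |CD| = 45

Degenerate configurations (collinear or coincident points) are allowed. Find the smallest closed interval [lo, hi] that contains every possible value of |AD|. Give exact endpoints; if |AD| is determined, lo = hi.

|AB| ∈ {41}
|BC| ∈ {28}
|CD| ∈ {45}
|AC| ∈ [13, 69]
|BD| ∈ [17, 73]
|AD| ∈ [0, 114]

|AD| ∈ [0, 114]  (≈ [0.0000, 114.0000])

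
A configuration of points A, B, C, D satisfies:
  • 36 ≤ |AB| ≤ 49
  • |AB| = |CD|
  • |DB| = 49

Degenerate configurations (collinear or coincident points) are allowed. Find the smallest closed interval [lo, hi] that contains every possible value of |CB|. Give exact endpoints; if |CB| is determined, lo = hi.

|AB| ∈ [36, 49]
|BD| ∈ {49}
|CD| ∈ [36, 49]
|AD| ∈ [0, 98]
|BC| ∈ [0, 98]
|AC| ∈ [0, 147]

|CB| ∈ [0, 98]  (≈ [0.0000, 98.0000])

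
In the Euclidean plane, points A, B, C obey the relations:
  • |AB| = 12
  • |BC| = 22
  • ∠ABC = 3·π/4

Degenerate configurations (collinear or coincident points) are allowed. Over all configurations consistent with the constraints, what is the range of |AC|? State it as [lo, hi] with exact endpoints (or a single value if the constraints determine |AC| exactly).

|AC| = 2·√(66·√(2) + 157)  (≈ 31.6442)

|AB| ∈ {12}
|BC| ∈ {22}
|AC| ∈ {2·√(66·√(2) + 157)}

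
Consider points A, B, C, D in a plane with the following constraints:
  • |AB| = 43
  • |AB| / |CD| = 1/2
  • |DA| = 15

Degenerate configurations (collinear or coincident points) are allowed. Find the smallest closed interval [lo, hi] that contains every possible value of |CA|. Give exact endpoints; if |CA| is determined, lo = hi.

|CA| ∈ [71, 101]  (≈ [71.0000, 101.0000])

|AB| ∈ {43}
|AD| ∈ {15}
|CD| ∈ {86}
|BD| ∈ [28, 58]
|AC| ∈ [71, 101]
|BC| ∈ [28, 144]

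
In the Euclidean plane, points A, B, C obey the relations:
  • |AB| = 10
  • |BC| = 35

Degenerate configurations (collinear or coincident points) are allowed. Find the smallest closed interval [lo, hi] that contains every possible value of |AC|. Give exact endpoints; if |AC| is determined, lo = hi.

|AC| ∈ [25, 45]  (≈ [25.0000, 45.0000])

|AB| ∈ {10}
|BC| ∈ {35}
|AC| ∈ [25, 45]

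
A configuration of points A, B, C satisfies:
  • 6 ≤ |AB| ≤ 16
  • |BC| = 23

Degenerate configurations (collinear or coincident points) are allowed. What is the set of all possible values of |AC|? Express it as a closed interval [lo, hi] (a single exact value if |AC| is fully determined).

|AB| ∈ [6, 16]
|BC| ∈ {23}
|AC| ∈ [7, 39]

|AC| ∈ [7, 39]  (≈ [7.0000, 39.0000])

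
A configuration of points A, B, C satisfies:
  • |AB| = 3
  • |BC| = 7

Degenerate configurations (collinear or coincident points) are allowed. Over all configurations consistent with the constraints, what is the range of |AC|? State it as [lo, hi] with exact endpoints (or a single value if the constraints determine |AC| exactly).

|AC| ∈ [4, 10]  (≈ [4.0000, 10.0000])

|AB| ∈ {3}
|BC| ∈ {7}
|AC| ∈ [4, 10]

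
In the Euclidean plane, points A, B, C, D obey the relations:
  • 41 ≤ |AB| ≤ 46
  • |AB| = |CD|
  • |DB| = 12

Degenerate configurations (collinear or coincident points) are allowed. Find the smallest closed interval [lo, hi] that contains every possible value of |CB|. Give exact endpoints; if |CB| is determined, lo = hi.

|AB| ∈ [41, 46]
|BD| ∈ {12}
|CD| ∈ [41, 46]
|AD| ∈ [29, 58]
|BC| ∈ [29, 58]
|AC| ∈ [0, 104]

|CB| ∈ [29, 58]  (≈ [29.0000, 58.0000])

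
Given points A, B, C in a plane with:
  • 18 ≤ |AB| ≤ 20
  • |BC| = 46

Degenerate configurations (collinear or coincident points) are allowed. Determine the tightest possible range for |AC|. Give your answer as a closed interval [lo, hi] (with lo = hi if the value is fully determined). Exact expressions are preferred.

|AB| ∈ [18, 20]
|BC| ∈ {46}
|AC| ∈ [26, 66]

|AC| ∈ [26, 66]  (≈ [26.0000, 66.0000])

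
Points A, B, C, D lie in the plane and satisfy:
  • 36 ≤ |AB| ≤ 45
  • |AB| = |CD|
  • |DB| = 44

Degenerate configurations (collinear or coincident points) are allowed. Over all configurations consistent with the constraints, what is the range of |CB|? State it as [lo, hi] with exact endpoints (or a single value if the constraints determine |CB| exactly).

|CB| ∈ [0, 89]  (≈ [0.0000, 89.0000])

|AB| ∈ [36, 45]
|BD| ∈ {44}
|CD| ∈ [36, 45]
|AD| ∈ [0, 89]
|BC| ∈ [0, 89]
|AC| ∈ [0, 134]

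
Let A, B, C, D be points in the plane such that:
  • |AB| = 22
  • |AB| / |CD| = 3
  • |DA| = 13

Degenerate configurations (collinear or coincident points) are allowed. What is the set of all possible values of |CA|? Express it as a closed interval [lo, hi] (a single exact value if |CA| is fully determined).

|CA| ∈ [17/3, 61/3]  (≈ [5.6667, 20.3333])

|AB| ∈ {22}
|AD| ∈ {13}
|CD| ∈ {22/3}
|BD| ∈ [9, 35]
|AC| ∈ [17/3, 61/3]
|BC| ∈ [5/3, 127/3]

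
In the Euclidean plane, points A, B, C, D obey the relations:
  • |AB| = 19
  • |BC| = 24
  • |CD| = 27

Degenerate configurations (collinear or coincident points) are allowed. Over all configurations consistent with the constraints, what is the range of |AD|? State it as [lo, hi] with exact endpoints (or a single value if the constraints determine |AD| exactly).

|AB| ∈ {19}
|BC| ∈ {24}
|CD| ∈ {27}
|AC| ∈ [5, 43]
|BD| ∈ [3, 51]
|AD| ∈ [0, 70]

|AD| ∈ [0, 70]  (≈ [0.0000, 70.0000])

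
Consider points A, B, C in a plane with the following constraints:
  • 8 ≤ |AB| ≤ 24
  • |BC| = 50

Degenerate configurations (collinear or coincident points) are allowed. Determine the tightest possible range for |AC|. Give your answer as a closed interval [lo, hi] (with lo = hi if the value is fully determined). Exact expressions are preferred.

|AB| ∈ [8, 24]
|BC| ∈ {50}
|AC| ∈ [26, 74]

|AC| ∈ [26, 74]  (≈ [26.0000, 74.0000])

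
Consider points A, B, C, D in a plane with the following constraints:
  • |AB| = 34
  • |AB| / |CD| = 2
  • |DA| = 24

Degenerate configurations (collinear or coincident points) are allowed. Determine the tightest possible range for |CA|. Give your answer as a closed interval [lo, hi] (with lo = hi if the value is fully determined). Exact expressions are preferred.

|CA| ∈ [7, 41]  (≈ [7.0000, 41.0000])

|AB| ∈ {34}
|AD| ∈ {24}
|CD| ∈ {17}
|BD| ∈ [10, 58]
|AC| ∈ [7, 41]
|BC| ∈ [0, 75]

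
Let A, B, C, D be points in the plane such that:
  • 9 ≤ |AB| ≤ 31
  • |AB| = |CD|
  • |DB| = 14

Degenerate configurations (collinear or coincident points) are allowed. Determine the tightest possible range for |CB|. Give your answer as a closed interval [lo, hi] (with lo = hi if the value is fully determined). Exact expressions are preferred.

|AB| ∈ [9, 31]
|BD| ∈ {14}
|CD| ∈ [9, 31]
|AD| ∈ [0, 45]
|BC| ∈ [0, 45]
|AC| ∈ [0, 76]

|CB| ∈ [0, 45]  (≈ [0.0000, 45.0000])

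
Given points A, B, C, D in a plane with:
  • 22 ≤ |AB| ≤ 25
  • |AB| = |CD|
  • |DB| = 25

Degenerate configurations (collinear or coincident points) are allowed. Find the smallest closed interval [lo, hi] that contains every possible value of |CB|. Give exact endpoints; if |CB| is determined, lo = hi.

|CB| ∈ [0, 50]  (≈ [0.0000, 50.0000])

|AB| ∈ [22, 25]
|BD| ∈ {25}
|CD| ∈ [22, 25]
|AD| ∈ [0, 50]
|BC| ∈ [0, 50]
|AC| ∈ [0, 75]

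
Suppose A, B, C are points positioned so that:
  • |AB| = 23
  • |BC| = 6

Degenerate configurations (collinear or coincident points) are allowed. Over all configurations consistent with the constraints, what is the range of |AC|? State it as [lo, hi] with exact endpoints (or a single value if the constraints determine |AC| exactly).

|AC| ∈ [17, 29]  (≈ [17.0000, 29.0000])

|AB| ∈ {23}
|BC| ∈ {6}
|AC| ∈ [17, 29]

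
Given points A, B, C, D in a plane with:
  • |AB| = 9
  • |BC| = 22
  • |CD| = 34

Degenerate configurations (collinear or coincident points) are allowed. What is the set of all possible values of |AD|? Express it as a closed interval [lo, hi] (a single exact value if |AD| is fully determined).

|AB| ∈ {9}
|BC| ∈ {22}
|CD| ∈ {34}
|AC| ∈ [13, 31]
|BD| ∈ [12, 56]
|AD| ∈ [3, 65]

|AD| ∈ [3, 65]  (≈ [3.0000, 65.0000])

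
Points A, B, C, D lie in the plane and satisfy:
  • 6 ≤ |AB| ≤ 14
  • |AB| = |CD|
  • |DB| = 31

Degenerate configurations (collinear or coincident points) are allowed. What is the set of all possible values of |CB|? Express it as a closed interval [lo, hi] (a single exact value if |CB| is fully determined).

|CB| ∈ [17, 45]  (≈ [17.0000, 45.0000])

|AB| ∈ [6, 14]
|BD| ∈ {31}
|CD| ∈ [6, 14]
|AD| ∈ [17, 45]
|BC| ∈ [17, 45]
|AC| ∈ [3, 59]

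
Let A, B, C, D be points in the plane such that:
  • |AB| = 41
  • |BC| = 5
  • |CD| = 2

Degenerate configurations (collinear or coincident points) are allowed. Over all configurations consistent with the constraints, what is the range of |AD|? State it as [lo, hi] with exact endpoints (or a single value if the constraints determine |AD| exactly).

|AD| ∈ [34, 48]  (≈ [34.0000, 48.0000])

|AB| ∈ {41}
|BC| ∈ {5}
|CD| ∈ {2}
|AC| ∈ [36, 46]
|BD| ∈ [3, 7]
|AD| ∈ [34, 48]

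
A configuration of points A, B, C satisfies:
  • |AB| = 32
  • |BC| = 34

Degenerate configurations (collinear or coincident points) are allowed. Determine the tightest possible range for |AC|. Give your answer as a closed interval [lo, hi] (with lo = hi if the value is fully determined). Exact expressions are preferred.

|AB| ∈ {32}
|BC| ∈ {34}
|AC| ∈ [2, 66]

|AC| ∈ [2, 66]  (≈ [2.0000, 66.0000])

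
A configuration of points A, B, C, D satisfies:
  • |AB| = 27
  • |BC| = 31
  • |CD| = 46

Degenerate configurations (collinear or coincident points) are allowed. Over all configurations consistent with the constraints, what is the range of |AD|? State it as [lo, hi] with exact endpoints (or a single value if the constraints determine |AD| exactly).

|AB| ∈ {27}
|BC| ∈ {31}
|CD| ∈ {46}
|AC| ∈ [4, 58]
|BD| ∈ [15, 77]
|AD| ∈ [0, 104]

|AD| ∈ [0, 104]  (≈ [0.0000, 104.0000])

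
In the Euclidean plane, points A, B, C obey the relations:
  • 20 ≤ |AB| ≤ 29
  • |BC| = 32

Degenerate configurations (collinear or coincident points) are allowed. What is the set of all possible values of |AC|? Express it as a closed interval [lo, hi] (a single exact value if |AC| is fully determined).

|AB| ∈ [20, 29]
|BC| ∈ {32}
|AC| ∈ [3, 61]

|AC| ∈ [3, 61]  (≈ [3.0000, 61.0000])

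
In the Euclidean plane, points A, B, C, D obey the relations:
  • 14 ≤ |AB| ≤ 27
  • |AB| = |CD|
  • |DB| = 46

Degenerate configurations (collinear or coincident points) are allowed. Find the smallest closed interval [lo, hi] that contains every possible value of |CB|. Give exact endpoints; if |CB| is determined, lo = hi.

|AB| ∈ [14, 27]
|BD| ∈ {46}
|CD| ∈ [14, 27]
|AD| ∈ [19, 73]
|BC| ∈ [19, 73]
|AC| ∈ [0, 100]

|CB| ∈ [19, 73]  (≈ [19.0000, 73.0000])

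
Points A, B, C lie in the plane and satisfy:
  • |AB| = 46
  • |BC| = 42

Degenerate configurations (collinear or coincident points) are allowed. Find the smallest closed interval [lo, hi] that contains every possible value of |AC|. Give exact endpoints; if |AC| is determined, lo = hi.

|AB| ∈ {46}
|BC| ∈ {42}
|AC| ∈ [4, 88]

|AC| ∈ [4, 88]  (≈ [4.0000, 88.0000])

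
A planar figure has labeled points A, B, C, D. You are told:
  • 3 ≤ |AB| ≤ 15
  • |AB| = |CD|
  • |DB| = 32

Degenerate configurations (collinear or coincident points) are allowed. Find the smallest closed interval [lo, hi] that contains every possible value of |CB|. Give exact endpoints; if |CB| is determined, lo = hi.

|CB| ∈ [17, 47]  (≈ [17.0000, 47.0000])

|AB| ∈ [3, 15]
|BD| ∈ {32}
|CD| ∈ [3, 15]
|AD| ∈ [17, 47]
|BC| ∈ [17, 47]
|AC| ∈ [2, 62]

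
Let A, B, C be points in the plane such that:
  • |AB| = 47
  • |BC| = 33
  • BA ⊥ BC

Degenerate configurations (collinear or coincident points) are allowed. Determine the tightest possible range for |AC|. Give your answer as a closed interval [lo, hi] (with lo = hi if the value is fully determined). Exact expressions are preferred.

|AB| ∈ {47}
|BC| ∈ {33}
|AC| ∈ {√(3298)}

|AC| = √(3298)  (≈ 57.4282)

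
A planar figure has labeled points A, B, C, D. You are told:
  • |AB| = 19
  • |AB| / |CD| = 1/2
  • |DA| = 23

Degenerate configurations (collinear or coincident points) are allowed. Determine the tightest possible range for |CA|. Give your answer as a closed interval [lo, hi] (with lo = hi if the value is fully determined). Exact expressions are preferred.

|CA| ∈ [15, 61]  (≈ [15.0000, 61.0000])

|AB| ∈ {19}
|AD| ∈ {23}
|CD| ∈ {38}
|BD| ∈ [4, 42]
|AC| ∈ [15, 61]
|BC| ∈ [0, 80]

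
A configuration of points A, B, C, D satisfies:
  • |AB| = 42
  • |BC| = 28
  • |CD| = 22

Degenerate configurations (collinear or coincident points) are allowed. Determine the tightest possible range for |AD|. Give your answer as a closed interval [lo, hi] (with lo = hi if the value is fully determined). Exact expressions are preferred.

|AB| ∈ {42}
|BC| ∈ {28}
|CD| ∈ {22}
|AC| ∈ [14, 70]
|BD| ∈ [6, 50]
|AD| ∈ [0, 92]

|AD| ∈ [0, 92]  (≈ [0.0000, 92.0000])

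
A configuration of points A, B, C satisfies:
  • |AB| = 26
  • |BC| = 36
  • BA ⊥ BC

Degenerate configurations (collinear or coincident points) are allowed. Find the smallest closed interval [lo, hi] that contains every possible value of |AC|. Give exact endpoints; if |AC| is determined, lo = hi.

|AC| = 2·√(493)  (≈ 44.4072)

|AB| ∈ {26}
|BC| ∈ {36}
|AC| ∈ {2·√(493)}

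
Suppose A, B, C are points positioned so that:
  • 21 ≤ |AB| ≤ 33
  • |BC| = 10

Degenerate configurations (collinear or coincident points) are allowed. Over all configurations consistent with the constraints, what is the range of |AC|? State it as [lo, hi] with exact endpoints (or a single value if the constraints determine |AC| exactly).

|AC| ∈ [11, 43]  (≈ [11.0000, 43.0000])

|AB| ∈ [21, 33]
|BC| ∈ {10}
|AC| ∈ [11, 43]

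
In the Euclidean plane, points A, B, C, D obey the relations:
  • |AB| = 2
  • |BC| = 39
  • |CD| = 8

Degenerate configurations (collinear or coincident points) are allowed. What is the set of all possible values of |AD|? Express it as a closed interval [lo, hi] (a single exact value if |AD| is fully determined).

|AB| ∈ {2}
|BC| ∈ {39}
|CD| ∈ {8}
|AC| ∈ [37, 41]
|BD| ∈ [31, 47]
|AD| ∈ [29, 49]

|AD| ∈ [29, 49]  (≈ [29.0000, 49.0000])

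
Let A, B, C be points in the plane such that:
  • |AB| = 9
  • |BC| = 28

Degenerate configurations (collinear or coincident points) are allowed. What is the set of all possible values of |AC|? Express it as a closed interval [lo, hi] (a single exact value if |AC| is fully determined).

|AC| ∈ [19, 37]  (≈ [19.0000, 37.0000])

|AB| ∈ {9}
|BC| ∈ {28}
|AC| ∈ [19, 37]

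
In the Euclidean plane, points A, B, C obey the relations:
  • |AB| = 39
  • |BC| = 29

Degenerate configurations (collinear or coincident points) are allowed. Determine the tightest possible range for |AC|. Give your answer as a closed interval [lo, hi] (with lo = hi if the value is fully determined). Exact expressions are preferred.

|AC| ∈ [10, 68]  (≈ [10.0000, 68.0000])

|AB| ∈ {39}
|BC| ∈ {29}
|AC| ∈ [10, 68]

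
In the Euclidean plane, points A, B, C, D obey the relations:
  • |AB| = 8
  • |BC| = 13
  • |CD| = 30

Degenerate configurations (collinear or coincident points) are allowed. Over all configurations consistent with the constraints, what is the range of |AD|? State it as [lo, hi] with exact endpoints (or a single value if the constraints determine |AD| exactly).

|AD| ∈ [9, 51]  (≈ [9.0000, 51.0000])

|AB| ∈ {8}
|BC| ∈ {13}
|CD| ∈ {30}
|AC| ∈ [5, 21]
|BD| ∈ [17, 43]
|AD| ∈ [9, 51]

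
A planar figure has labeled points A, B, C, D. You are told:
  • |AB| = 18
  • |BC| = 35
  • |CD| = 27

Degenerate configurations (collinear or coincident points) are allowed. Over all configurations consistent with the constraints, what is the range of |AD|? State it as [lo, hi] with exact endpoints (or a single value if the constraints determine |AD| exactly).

|AB| ∈ {18}
|BC| ∈ {35}
|CD| ∈ {27}
|AC| ∈ [17, 53]
|BD| ∈ [8, 62]
|AD| ∈ [0, 80]

|AD| ∈ [0, 80]  (≈ [0.0000, 80.0000])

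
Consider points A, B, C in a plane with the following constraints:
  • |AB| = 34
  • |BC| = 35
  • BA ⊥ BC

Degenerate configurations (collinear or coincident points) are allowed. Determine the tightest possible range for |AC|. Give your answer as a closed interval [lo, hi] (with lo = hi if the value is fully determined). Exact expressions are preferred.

|AB| ∈ {34}
|BC| ∈ {35}
|AC| ∈ {√(2381)}

|AC| = √(2381)  (≈ 48.7955)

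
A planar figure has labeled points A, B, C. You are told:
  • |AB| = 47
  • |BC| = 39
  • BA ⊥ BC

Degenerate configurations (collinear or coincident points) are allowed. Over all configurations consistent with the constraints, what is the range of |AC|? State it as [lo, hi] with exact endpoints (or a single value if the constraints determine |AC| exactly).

|AB| ∈ {47}
|BC| ∈ {39}
|AC| ∈ {√(3730)}

|AC| = √(3730)  (≈ 61.0737)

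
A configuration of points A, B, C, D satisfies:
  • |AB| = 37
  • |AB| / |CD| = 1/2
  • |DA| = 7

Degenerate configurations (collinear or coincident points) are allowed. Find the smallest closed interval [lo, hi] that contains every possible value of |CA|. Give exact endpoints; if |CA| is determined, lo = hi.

|CA| ∈ [67, 81]  (≈ [67.0000, 81.0000])

|AB| ∈ {37}
|AD| ∈ {7}
|CD| ∈ {74}
|BD| ∈ [30, 44]
|AC| ∈ [67, 81]
|BC| ∈ [30, 118]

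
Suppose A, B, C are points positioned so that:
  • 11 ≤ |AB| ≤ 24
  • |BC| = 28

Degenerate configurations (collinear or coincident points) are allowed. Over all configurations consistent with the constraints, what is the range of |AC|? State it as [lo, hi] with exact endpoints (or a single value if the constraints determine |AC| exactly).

|AC| ∈ [4, 52]  (≈ [4.0000, 52.0000])

|AB| ∈ [11, 24]
|BC| ∈ {28}
|AC| ∈ [4, 52]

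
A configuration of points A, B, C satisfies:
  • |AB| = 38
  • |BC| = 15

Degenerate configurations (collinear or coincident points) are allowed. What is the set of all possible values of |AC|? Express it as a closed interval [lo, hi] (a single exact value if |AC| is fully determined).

|AB| ∈ {38}
|BC| ∈ {15}
|AC| ∈ [23, 53]

|AC| ∈ [23, 53]  (≈ [23.0000, 53.0000])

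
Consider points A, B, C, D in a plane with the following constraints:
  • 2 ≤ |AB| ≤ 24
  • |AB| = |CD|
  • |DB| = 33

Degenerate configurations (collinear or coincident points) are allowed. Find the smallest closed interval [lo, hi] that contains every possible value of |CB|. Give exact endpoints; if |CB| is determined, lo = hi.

|AB| ∈ [2, 24]
|BD| ∈ {33}
|CD| ∈ [2, 24]
|AD| ∈ [9, 57]
|BC| ∈ [9, 57]
|AC| ∈ [0, 81]

|CB| ∈ [9, 57]  (≈ [9.0000, 57.0000])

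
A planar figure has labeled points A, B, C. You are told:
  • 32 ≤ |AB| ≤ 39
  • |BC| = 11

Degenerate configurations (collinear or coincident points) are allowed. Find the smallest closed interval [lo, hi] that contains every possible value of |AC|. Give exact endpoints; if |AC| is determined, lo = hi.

|AC| ∈ [21, 50]  (≈ [21.0000, 50.0000])

|AB| ∈ [32, 39]
|BC| ∈ {11}
|AC| ∈ [21, 50]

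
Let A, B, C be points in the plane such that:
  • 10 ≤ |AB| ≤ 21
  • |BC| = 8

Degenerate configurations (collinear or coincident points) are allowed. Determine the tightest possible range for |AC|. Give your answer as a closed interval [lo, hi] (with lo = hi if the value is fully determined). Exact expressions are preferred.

|AC| ∈ [2, 29]  (≈ [2.0000, 29.0000])

|AB| ∈ [10, 21]
|BC| ∈ {8}
|AC| ∈ [2, 29]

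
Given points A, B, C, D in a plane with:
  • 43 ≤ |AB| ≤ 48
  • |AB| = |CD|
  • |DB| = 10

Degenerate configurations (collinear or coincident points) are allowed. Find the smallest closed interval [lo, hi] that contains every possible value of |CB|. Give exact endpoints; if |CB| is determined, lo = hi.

|CB| ∈ [33, 58]  (≈ [33.0000, 58.0000])

|AB| ∈ [43, 48]
|BD| ∈ {10}
|CD| ∈ [43, 48]
|AD| ∈ [33, 58]
|BC| ∈ [33, 58]
|AC| ∈ [0, 106]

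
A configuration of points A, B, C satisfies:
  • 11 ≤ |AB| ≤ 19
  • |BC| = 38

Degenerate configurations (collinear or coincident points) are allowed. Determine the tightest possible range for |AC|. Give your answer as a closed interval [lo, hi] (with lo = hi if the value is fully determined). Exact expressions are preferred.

|AC| ∈ [19, 57]  (≈ [19.0000, 57.0000])

|AB| ∈ [11, 19]
|BC| ∈ {38}
|AC| ∈ [19, 57]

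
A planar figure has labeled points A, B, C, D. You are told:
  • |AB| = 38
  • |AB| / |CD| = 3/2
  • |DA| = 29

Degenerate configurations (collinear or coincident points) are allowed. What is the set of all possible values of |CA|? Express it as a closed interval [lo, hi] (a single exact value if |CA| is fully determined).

|AB| ∈ {38}
|AD| ∈ {29}
|CD| ∈ {76/3}
|BD| ∈ [9, 67]
|AC| ∈ [11/3, 163/3]
|BC| ∈ [0, 277/3]

|CA| ∈ [11/3, 163/3]  (≈ [3.6667, 54.3333])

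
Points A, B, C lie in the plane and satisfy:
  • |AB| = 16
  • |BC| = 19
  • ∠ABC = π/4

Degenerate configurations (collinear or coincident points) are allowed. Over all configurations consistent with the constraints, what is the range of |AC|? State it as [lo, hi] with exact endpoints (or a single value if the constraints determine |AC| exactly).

|AB| ∈ {16}
|BC| ∈ {19}
|AC| ∈ {√(617 - 304·√(2))}

|AC| = √(617 - 304·√(2))  (≈ 13.6777)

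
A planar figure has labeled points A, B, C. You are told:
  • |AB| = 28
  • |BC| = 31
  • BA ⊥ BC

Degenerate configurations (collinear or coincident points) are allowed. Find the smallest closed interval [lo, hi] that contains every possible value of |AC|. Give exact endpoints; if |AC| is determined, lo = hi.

|AC| = √(1745)  (≈ 41.7732)

|AB| ∈ {28}
|BC| ∈ {31}
|AC| ∈ {√(1745)}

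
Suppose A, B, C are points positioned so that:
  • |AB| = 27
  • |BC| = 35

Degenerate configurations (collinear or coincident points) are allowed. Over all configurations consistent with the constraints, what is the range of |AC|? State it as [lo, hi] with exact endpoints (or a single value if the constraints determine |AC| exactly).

|AC| ∈ [8, 62]  (≈ [8.0000, 62.0000])

|AB| ∈ {27}
|BC| ∈ {35}
|AC| ∈ [8, 62]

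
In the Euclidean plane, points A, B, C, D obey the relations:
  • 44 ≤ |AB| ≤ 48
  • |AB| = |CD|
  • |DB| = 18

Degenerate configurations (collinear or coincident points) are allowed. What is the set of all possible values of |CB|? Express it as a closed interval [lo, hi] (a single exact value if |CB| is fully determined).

|AB| ∈ [44, 48]
|BD| ∈ {18}
|CD| ∈ [44, 48]
|AD| ∈ [26, 66]
|BC| ∈ [26, 66]
|AC| ∈ [0, 114]

|CB| ∈ [26, 66]  (≈ [26.0000, 66.0000])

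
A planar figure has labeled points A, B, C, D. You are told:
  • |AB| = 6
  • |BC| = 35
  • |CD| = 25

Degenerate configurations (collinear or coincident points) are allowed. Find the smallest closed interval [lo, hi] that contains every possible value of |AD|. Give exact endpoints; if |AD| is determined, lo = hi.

|AB| ∈ {6}
|BC| ∈ {35}
|CD| ∈ {25}
|AC| ∈ [29, 41]
|BD| ∈ [10, 60]
|AD| ∈ [4, 66]

|AD| ∈ [4, 66]  (≈ [4.0000, 66.0000])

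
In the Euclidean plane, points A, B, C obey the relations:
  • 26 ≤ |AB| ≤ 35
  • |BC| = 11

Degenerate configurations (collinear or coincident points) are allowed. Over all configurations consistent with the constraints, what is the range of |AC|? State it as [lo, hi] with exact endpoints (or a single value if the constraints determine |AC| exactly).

|AB| ∈ [26, 35]
|BC| ∈ {11}
|AC| ∈ [15, 46]

|AC| ∈ [15, 46]  (≈ [15.0000, 46.0000])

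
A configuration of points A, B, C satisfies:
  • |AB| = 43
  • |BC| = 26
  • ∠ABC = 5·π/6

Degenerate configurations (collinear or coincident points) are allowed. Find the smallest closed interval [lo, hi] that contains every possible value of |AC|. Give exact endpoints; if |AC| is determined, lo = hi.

|AB| ∈ {43}
|BC| ∈ {26}
|AC| ∈ {√(1118·√(3) + 2525)}

|AC| = √(1118·√(3) + 2525)  (≈ 66.7940)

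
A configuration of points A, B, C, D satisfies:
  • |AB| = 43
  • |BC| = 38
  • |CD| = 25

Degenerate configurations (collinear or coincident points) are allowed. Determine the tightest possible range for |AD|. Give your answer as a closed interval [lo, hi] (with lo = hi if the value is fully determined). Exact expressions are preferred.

|AB| ∈ {43}
|BC| ∈ {38}
|CD| ∈ {25}
|AC| ∈ [5, 81]
|BD| ∈ [13, 63]
|AD| ∈ [0, 106]

|AD| ∈ [0, 106]  (≈ [0.0000, 106.0000])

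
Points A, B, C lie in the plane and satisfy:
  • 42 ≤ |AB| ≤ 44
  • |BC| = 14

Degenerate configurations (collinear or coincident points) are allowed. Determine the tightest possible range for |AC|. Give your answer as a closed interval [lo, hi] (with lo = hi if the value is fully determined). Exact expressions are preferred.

|AB| ∈ [42, 44]
|BC| ∈ {14}
|AC| ∈ [28, 58]

|AC| ∈ [28, 58]  (≈ [28.0000, 58.0000])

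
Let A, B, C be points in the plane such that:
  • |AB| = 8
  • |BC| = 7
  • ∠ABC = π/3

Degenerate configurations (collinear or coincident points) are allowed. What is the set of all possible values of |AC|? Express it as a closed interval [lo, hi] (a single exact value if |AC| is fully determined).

|AC| = √(57)  (≈ 7.5498)

|AB| ∈ {8}
|BC| ∈ {7}
|AC| ∈ {√(57)}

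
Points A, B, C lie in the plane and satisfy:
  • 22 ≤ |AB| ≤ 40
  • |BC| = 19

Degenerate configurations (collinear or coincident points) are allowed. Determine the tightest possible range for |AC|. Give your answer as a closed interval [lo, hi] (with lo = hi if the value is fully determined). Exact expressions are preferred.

|AC| ∈ [3, 59]  (≈ [3.0000, 59.0000])

|AB| ∈ [22, 40]
|BC| ∈ {19}
|AC| ∈ [3, 59]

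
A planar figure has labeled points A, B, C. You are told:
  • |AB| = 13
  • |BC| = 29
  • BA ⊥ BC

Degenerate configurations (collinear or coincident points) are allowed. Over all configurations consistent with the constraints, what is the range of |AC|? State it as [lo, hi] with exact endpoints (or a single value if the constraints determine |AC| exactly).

|AC| = √(1010)  (≈ 31.7805)

|AB| ∈ {13}
|BC| ∈ {29}
|AC| ∈ {√(1010)}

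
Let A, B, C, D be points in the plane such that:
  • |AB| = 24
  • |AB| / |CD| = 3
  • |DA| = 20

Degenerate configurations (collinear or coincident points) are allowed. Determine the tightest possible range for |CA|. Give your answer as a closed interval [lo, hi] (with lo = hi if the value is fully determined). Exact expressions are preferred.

|AB| ∈ {24}
|AD| ∈ {20}
|CD| ∈ {8}
|BD| ∈ [4, 44]
|AC| ∈ [12, 28]
|BC| ∈ [0, 52]

|CA| ∈ [12, 28]  (≈ [12.0000, 28.0000])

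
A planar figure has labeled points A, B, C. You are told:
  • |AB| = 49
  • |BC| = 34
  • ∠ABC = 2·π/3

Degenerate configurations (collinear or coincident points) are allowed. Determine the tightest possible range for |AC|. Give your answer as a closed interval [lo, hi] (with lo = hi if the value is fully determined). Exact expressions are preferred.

|AC| = √(5223)  (≈ 72.2703)

|AB| ∈ {49}
|BC| ∈ {34}
|AC| ∈ {√(5223)}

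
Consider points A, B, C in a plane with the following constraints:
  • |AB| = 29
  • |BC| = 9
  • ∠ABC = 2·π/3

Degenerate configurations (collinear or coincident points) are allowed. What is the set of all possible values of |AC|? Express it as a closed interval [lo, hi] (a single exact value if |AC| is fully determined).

|AB| ∈ {29}
|BC| ∈ {9}
|AC| ∈ {13·√(7)}

|AC| = 13·√(7)  (≈ 34.3948)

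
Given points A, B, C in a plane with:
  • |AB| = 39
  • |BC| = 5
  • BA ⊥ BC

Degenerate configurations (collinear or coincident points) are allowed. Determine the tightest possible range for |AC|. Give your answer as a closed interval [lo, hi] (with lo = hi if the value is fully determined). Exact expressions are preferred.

|AB| ∈ {39}
|BC| ∈ {5}
|AC| ∈ {√(1546)}

|AC| = √(1546)  (≈ 39.3192)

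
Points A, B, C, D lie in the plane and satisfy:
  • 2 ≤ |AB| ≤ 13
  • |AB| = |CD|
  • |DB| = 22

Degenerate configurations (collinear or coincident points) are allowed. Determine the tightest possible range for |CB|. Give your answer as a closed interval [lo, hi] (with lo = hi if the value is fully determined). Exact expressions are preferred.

|AB| ∈ [2, 13]
|BD| ∈ {22}
|CD| ∈ [2, 13]
|AD| ∈ [9, 35]
|BC| ∈ [9, 35]
|AC| ∈ [0, 48]

|CB| ∈ [9, 35]  (≈ [9.0000, 35.0000])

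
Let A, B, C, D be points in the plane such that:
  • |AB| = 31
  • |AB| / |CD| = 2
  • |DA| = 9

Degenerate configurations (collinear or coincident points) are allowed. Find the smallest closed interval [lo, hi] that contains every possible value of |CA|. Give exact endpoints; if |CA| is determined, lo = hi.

|AB| ∈ {31}
|AD| ∈ {9}
|CD| ∈ {31/2}
|BD| ∈ [22, 40]
|AC| ∈ [13/2, 49/2]
|BC| ∈ [13/2, 111/2]

|CA| ∈ [13/2, 49/2]  (≈ [6.5000, 24.5000])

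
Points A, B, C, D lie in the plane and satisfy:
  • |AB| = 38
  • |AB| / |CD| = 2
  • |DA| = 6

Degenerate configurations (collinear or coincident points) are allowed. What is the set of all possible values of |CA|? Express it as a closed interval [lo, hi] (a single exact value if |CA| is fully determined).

|AB| ∈ {38}
|AD| ∈ {6}
|CD| ∈ {19}
|BD| ∈ [32, 44]
|AC| ∈ [13, 25]
|BC| ∈ [13, 63]

|CA| ∈ [13, 25]  (≈ [13.0000, 25.0000])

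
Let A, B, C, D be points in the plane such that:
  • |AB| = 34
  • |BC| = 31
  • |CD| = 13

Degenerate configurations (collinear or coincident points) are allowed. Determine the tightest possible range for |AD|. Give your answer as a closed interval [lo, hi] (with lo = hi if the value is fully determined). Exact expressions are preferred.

|AB| ∈ {34}
|BC| ∈ {31}
|CD| ∈ {13}
|AC| ∈ [3, 65]
|BD| ∈ [18, 44]
|AD| ∈ [0, 78]

|AD| ∈ [0, 78]  (≈ [0.0000, 78.0000])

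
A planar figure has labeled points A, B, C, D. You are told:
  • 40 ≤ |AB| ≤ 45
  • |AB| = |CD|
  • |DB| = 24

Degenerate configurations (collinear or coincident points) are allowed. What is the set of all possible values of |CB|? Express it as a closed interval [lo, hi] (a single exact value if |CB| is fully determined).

|CB| ∈ [16, 69]  (≈ [16.0000, 69.0000])

|AB| ∈ [40, 45]
|BD| ∈ {24}
|CD| ∈ [40, 45]
|AD| ∈ [16, 69]
|BC| ∈ [16, 69]
|AC| ∈ [0, 114]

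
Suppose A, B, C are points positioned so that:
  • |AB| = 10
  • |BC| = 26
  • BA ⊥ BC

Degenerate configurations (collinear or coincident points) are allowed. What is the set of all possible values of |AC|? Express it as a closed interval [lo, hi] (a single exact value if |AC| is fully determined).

|AB| ∈ {10}
|BC| ∈ {26}
|AC| ∈ {2·√(194)}

|AC| = 2·√(194)  (≈ 27.8568)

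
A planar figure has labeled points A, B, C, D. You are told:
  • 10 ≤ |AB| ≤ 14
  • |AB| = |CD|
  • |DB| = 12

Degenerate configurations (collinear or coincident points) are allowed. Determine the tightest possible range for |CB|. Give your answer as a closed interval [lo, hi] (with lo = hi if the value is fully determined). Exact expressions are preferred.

|AB| ∈ [10, 14]
|BD| ∈ {12}
|CD| ∈ [10, 14]
|AD| ∈ [0, 26]
|BC| ∈ [0, 26]
|AC| ∈ [0, 40]

|CB| ∈ [0, 26]  (≈ [0.0000, 26.0000])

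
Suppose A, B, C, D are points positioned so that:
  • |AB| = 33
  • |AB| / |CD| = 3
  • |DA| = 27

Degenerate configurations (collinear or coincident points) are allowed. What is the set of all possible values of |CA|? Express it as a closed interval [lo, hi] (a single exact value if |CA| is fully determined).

|CA| ∈ [16, 38]  (≈ [16.0000, 38.0000])

|AB| ∈ {33}
|AD| ∈ {27}
|CD| ∈ {11}
|BD| ∈ [6, 60]
|AC| ∈ [16, 38]
|BC| ∈ [0, 71]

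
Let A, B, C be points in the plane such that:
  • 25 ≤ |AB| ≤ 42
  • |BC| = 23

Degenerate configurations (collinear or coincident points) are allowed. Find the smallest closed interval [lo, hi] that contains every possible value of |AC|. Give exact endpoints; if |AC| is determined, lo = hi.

|AB| ∈ [25, 42]
|BC| ∈ {23}
|AC| ∈ [2, 65]

|AC| ∈ [2, 65]  (≈ [2.0000, 65.0000])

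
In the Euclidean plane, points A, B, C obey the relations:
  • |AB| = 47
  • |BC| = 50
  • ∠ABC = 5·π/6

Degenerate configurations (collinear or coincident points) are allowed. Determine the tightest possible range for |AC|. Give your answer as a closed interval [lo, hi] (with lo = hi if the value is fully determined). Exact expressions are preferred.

|AB| ∈ {47}
|BC| ∈ {50}
|AC| ∈ {√(2350·√(3) + 4709)}

|AC| = √(2350·√(3) + 4709)  (≈ 93.6980)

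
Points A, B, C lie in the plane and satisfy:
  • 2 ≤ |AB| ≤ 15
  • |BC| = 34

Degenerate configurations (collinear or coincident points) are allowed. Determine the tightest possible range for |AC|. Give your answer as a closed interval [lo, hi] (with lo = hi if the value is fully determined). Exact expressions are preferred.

|AB| ∈ [2, 15]
|BC| ∈ {34}
|AC| ∈ [19, 49]

|AC| ∈ [19, 49]  (≈ [19.0000, 49.0000])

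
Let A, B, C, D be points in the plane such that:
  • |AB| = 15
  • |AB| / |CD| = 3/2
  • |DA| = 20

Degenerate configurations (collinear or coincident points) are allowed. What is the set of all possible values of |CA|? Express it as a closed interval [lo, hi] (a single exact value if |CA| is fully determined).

|AB| ∈ {15}
|AD| ∈ {20}
|CD| ∈ {10}
|BD| ∈ [5, 35]
|AC| ∈ [10, 30]
|BC| ∈ [0, 45]

|CA| ∈ [10, 30]  (≈ [10.0000, 30.0000])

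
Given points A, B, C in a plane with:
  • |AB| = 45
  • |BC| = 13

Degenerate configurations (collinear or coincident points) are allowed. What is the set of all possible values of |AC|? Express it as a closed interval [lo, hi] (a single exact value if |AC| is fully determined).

|AC| ∈ [32, 58]  (≈ [32.0000, 58.0000])

|AB| ∈ {45}
|BC| ∈ {13}
|AC| ∈ [32, 58]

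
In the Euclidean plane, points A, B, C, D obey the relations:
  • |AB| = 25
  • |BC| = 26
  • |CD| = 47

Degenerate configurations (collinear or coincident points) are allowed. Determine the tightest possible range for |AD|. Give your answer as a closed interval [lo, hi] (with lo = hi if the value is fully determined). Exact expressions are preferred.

|AB| ∈ {25}
|BC| ∈ {26}
|CD| ∈ {47}
|AC| ∈ [1, 51]
|BD| ∈ [21, 73]
|AD| ∈ [0, 98]

|AD| ∈ [0, 98]  (≈ [0.0000, 98.0000])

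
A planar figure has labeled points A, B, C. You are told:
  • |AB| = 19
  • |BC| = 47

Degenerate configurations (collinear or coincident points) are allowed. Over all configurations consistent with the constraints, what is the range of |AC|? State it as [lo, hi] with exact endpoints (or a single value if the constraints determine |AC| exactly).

|AC| ∈ [28, 66]  (≈ [28.0000, 66.0000])

|AB| ∈ {19}
|BC| ∈ {47}
|AC| ∈ [28, 66]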